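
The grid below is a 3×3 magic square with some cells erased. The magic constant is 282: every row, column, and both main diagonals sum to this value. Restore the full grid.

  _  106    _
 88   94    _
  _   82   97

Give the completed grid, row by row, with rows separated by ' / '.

From row 2, 282 − (88 + 94) gives (2,3) = 100.
Row 3 must total 282; the given cells sum to 179, so (3,1) = 103.
Column 1 must total 282; the given cells sum to 191, so (1,1) = 91.
Column 3 needs 282; the known cells sum to 197, so (1,3) = 85.

91 106 85 / 88 94 100 / 103 82 97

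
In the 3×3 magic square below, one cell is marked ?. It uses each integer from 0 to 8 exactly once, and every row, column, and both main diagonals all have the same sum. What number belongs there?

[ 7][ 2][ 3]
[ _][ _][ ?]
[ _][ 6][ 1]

8

The entries are 0 through 8, which sum to 36, so each line sums to 36/3 = 12.
The remaining cell in row 3 is (3,1) = 12 − 7 = 5.
Using column 1: 7 + 5 + ? → (2,1) = 12 − 12 = 0.
Using column 2: 2 + 6 + ? → (2,2) = 12 − 8 = 4.
From column 3, 12 − (3 + 1) gives (2,3) = 8.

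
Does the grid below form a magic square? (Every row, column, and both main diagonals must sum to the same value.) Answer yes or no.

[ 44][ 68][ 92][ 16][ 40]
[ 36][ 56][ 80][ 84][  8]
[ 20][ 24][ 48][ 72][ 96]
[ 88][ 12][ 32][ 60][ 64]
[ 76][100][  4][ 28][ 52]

No — column 3 sums to 256 but column 5 sums to 260.

Row 1: 44 + 68 + 92 + 16 + 40 = 260.
Row 2: 36 + 56 + 80 + 84 + 8 = 264.
Row 3: 20 + 24 + 48 + 72 + 96 = 260.
Row 4: 88 + 12 + 32 + 60 + 64 = 256.
Row 5: 76 + 100 + 4 + 28 + 52 = 260.
Column 1: 44 + 36 + 20 + 88 + 76 = 264.
Column 2: 68 + 56 + 24 + 12 + 100 = 260.
Column 3: 92 + 80 + 48 + 32 + 4 = 256.
Column 4: 16 + 84 + 72 + 60 + 28 = 260.
Column 5: 40 + 8 + 96 + 64 + 52 = 260.
Main diagonal: 44 + 56 + 48 + 60 + 52 = 260.
Anti-diagonal: 40 + 84 + 48 + 12 + 76 = 260.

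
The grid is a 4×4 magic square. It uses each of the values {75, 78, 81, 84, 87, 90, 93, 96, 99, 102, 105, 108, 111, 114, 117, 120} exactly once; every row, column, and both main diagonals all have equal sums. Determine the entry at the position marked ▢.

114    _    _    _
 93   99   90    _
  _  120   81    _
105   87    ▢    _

The 16 entries sum to 1560, so each line sums to 1560/4 = 390.
Row 2: 93 + 99 + 90 + ? = 390, so (2,4) = 108.
From column 1, 390 − (114 + 93 + 105) gives (3,1) = 78.
Column 2 needs 390; the known cells sum to 306, so (1,2) = 84.
Main diagonal must total 390; the given cells sum to 294, so (4,4) = 96.
Anti-diagonal must total 390; the given cells sum to 315, so (1,4) = 75.
Row 1 needs 390; the known cells sum to 273, so (1,3) = 117.
From row 3, 390 − (78 + 120 + 81) gives (3,4) = 111.
Row 4 must total 390; the given cells sum to 288, so (4,3) = 102.

102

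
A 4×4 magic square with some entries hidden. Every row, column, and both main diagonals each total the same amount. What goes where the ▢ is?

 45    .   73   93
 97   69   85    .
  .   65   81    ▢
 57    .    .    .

Anti-diagonal is complete and sums to 300; that is the magic constant.
Row 1 needs 300; the known cells sum to 211, so (1,2) = 89.
Row 2 needs 300; the known cells sum to 251, so (2,4) = 49.
Column 1 must total 300; the given cells sum to 199, so (3,1) = 101.
Column 2 must total 300; the given cells sum to 223, so (4,2) = 77.
Using column 3: 73 + 85 + 81 + ? → (4,3) = 300 − 239 = 61.
The remaining cell in main diagonal is (4,4) = 300 − 195 = 105.
The remaining cell in row 3 is (3,4) = 300 − 247 = 53.

53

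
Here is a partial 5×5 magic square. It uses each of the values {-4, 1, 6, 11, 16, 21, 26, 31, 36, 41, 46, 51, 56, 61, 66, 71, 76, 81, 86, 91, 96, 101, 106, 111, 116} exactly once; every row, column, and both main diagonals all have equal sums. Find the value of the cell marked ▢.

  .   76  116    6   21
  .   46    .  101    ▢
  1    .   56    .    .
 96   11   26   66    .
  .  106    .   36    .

The 25 entries sum to 1400, so each line sums to 1400/5 = 280.
Row 1 must total 280; the given cells sum to 219, so (1,1) = 61.
Using row 4: 96 + 11 + 26 + 66 + ? → (4,5) = 280 − 199 = 81.
Using column 2: 76 + 46 + 11 + 106 + ? → (3,2) = 280 − 239 = 41.
Using column 4: 6 + 101 + 66 + 36 + ? → (3,4) = 280 − 209 = 71.
Using main diagonal: 61 + 46 + 56 + 66 + ? → (5,5) = 280 − 229 = 51.
Anti-diagonal must total 280; the given cells sum to 189, so (5,1) = 91.
Using row 3: 1 + 41 + 56 + 71 + ? → (3,5) = 280 − 169 = 111.
Row 5 needs 280; the known cells sum to 284, so (5,3) = -4.
Column 1 needs 280; the known cells sum to 249, so (2,1) = 31.
From column 3, 280 − (116 + 56 + 26 + (-4)) gives (2,3) = 86.
Column 5 needs 280; the known cells sum to 264, so (2,5) = 16.

16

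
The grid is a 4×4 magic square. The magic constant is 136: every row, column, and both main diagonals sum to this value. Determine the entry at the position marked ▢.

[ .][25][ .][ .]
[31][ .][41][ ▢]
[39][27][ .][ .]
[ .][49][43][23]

29

Row 4 needs 136; the known cells sum to 115, so (4,1) = 21.
The remaining cell in column 1 is (1,1) = 136 − 91 = 45.
Column 2 needs 136; the known cells sum to 101, so (2,2) = 35.
From main diagonal, 136 − (45 + 35 + 23) gives (3,3) = 33.
Anti-diagonal: 41 + 27 + 21 + ? = 136, so (1,4) = 47.
Row 1 must total 136; the given cells sum to 117, so (1,3) = 19.
Row 2 needs 136; the known cells sum to 107, so (2,4) = 29.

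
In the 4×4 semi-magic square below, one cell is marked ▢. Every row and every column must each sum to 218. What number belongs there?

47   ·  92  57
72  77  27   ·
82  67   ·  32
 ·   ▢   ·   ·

Row 1 must total 218; the given cells sum to 196, so (1,2) = 22.
The remaining cell in row 2 is (2,4) = 218 − 176 = 42.
The remaining cell in row 3 is (3,3) = 218 − 181 = 37.
Column 1: 47 + 72 + 82 + ? = 218, so (4,1) = 17.
Column 2 must total 218; the given cells sum to 166, so (4,2) = 52.

52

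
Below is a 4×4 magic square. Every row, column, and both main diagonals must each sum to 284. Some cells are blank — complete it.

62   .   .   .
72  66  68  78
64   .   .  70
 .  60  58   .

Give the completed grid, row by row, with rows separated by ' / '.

62 84 82 56 / 72 66 68 78 / 64 74 76 70 / 86 60 58 80

Column 1: 62 + 72 + 64 + ? = 284, so (4,1) = 86.
Row 4: 86 + 60 + 58 + ? = 284, so (4,4) = 80.
Column 4 must total 284; the given cells sum to 228, so (1,4) = 56.
Main diagonal must total 284; the given cells sum to 208, so (3,3) = 76.
Anti-diagonal needs 284; the known cells sum to 210, so (3,2) = 74.
The remaining cell in column 2 is (1,2) = 284 − 200 = 84.
Column 3: 68 + 76 + 58 + ? = 284, so (1,3) = 82.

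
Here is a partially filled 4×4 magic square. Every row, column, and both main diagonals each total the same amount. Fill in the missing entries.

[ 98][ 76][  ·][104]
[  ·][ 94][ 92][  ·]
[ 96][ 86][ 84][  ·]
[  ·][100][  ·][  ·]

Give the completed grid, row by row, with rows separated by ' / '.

Column 2 is already complete: 76 + 94 + 86 + 100 = 356, so that is the magic constant.
Row 1 needs 356; the known cells sum to 278, so (1,3) = 78.
Row 3 must total 356; the given cells sum to 266, so (3,4) = 90.
Column 3 must total 356; the given cells sum to 254, so (4,3) = 102.
Main diagonal needs 356; the known cells sum to 276, so (4,4) = 80.
The remaining cell in anti-diagonal is (4,1) = 356 − 282 = 74.
Column 1: 98 + 96 + 74 + ? = 356, so (2,1) = 88.
Column 4 needs 356; the known cells sum to 274, so (2,4) = 82.

98 76 78 104 / 88 94 92 82 / 96 86 84 90 / 74 100 102 80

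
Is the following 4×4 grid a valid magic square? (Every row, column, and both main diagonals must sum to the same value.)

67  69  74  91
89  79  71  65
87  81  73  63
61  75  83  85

Row 1: 67 + 69 + 74 + 91 = 301.
Row 2: 89 + 79 + 71 + 65 = 304.
Row 3: 87 + 81 + 73 + 63 = 304.
Row 4: 61 + 75 + 83 + 85 = 304.
Column 1: 67 + 89 + 87 + 61 = 304.
Column 2: 69 + 79 + 81 + 75 = 304.
Column 3: 74 + 71 + 73 + 83 = 301.
Column 4: 91 + 65 + 63 + 85 = 304.
Main diagonal: 67 + 79 + 73 + 85 = 304.
Anti-diagonal: 91 + 71 + 81 + 61 = 304.

No — column 3 sums to 301 but anti-diagonal sums to 304.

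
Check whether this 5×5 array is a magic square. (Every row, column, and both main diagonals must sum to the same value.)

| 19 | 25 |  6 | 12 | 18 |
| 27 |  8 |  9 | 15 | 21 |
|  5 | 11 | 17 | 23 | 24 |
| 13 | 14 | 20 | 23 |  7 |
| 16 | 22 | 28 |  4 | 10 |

No — main diagonal sums to 77 but row 5 sums to 80.

Row 1: 19 + 25 + 6 + 12 + 18 = 80.
Row 2: 27 + 8 + 9 + 15 + 21 = 80.
Row 3: 5 + 11 + 17 + 23 + 24 = 80.
Row 4: 13 + 14 + 20 + 23 + 7 = 77.
Row 5: 16 + 22 + 28 + 4 + 10 = 80.
Column 1: 19 + 27 + 5 + 13 + 16 = 80.
Column 2: 25 + 8 + 11 + 14 + 22 = 80.
Column 3: 6 + 9 + 17 + 20 + 28 = 80.
Column 4: 12 + 15 + 23 + 23 + 4 = 77.
Column 5: 18 + 21 + 24 + 7 + 10 = 80.
Main diagonal: 19 + 8 + 17 + 23 + 10 = 77.
Anti-diagonal: 18 + 15 + 17 + 14 + 16 = 80.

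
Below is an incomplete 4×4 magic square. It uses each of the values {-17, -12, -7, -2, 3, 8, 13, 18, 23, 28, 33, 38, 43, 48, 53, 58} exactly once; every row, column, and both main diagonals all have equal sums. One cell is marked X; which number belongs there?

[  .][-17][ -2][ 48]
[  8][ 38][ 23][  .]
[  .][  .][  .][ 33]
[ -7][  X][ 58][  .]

43

The 16 entries sum to 328, so each line sums to 328/4 = 82.
Row 1 must total 82; the given cells sum to 29, so (1,1) = 53.
Row 2: 8 + 38 + 23 + ? = 82, so (2,4) = 13.
Column 1: 53 + 8 + (-7) + ? = 82, so (3,1) = 28.
The remaining cell in column 3 is (3,3) = 82 − 79 = 3.
From column 4, 82 − (48 + 13 + 33) gives (4,4) = -12.
Anti-diagonal: 48 + 23 + (-7) + ? = 82, so (3,2) = 18.
Row 4: -7 + 58 + (-12) + ? = 82, so (4,2) = 43.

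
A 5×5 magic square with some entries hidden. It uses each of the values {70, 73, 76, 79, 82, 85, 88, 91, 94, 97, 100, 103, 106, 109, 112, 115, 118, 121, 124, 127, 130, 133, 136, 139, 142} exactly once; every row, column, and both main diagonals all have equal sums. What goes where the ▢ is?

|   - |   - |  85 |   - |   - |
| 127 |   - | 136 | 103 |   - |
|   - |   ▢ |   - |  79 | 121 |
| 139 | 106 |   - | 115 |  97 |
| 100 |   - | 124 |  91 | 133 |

130

The 25 entries sum to 2650, so each line sums to 2650/5 = 530.
Using row 4: 139 + 106 + 115 + 97 + ? → (4,3) = 530 − 457 = 73.
Row 5: 100 + 124 + 91 + 133 + ? = 530, so (5,2) = 82.
Column 3 must total 530; the given cells sum to 418, so (3,3) = 112.
Column 4 needs 530; the known cells sum to 388, so (1,4) = 142.
Using anti-diagonal: 103 + 112 + 106 + 100 + ? → (1,5) = 530 − 421 = 109.
The remaining cell in column 5 is (2,5) = 530 − 460 = 70.
From row 2, 530 − (127 + 136 + 103 + 70) gives (2,2) = 94.
The remaining cell in main diagonal is (1,1) = 530 − 454 = 76.
Row 1: 76 + 85 + 142 + 109 + ? = 530, so (1,2) = 118.
Column 1 must total 530; the given cells sum to 442, so (3,1) = 88.
From column 2, 530 − (118 + 94 + 106 + 82) gives (3,2) = 130.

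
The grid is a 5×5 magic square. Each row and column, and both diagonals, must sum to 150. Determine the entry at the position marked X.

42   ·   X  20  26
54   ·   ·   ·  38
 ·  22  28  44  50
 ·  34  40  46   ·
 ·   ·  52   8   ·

14

Using row 3: 22 + 28 + 44 + 50 + ? → (3,1) = 150 − 144 = 6.
Column 4 needs 150; the known cells sum to 118, so (2,4) = 32.
The remaining cell in anti-diagonal is (5,1) = 150 − 120 = 30.
The remaining cell in column 1 is (4,1) = 150 − 132 = 18.
Row 4: 18 + 34 + 40 + 46 + ? = 150, so (4,5) = 12.
Column 5 must total 150; the given cells sum to 126, so (5,5) = 24.
The remaining cell in main diagonal is (2,2) = 150 − 140 = 10.
From row 2, 150 − (54 + 10 + 32 + 38) gives (2,3) = 16.
The remaining cell in row 5 is (5,2) = 150 − 114 = 36.
Column 2 must total 150; the given cells sum to 102, so (1,2) = 48.
The remaining cell in column 3 is (1,3) = 150 − 136 = 14.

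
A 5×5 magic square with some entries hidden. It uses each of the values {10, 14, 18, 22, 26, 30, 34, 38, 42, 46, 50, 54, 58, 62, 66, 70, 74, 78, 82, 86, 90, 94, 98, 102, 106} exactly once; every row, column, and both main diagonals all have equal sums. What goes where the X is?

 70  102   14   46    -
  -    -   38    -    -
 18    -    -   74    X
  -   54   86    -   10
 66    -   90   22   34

The 25 entries sum to 1450, so each line sums to 1450/5 = 290.
Row 1: 70 + 102 + 14 + 46 + ? = 290, so (1,5) = 58.
Row 5: 66 + 90 + 22 + 34 + ? = 290, so (5,2) = 78.
The remaining cell in column 3 is (3,3) = 290 − 228 = 62.
Anti-diagonal needs 290; the known cells sum to 240, so (2,4) = 50.
Using column 4: 46 + 50 + 74 + 22 + ? → (4,4) = 290 − 192 = 98.
Main diagonal needs 290; the known cells sum to 264, so (2,2) = 26.
From row 4, 290 − (54 + 86 + 98 + 10) gives (4,1) = 42.
Column 1 must total 290; the given cells sum to 196, so (2,1) = 94.
Column 2: 102 + 26 + 54 + 78 + ? = 290, so (3,2) = 30.
Row 2 must total 290; the given cells sum to 208, so (2,5) = 82.
Row 3: 18 + 30 + 62 + 74 + ? = 290, so (3,5) = 106.

106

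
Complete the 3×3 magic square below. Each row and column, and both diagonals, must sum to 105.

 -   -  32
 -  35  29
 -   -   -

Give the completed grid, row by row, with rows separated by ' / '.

26 47 32 / 41 35 29 / 38 23 44

Using row 2: 35 + 29 + ? → (2,1) = 105 − 64 = 41.
The remaining cell in column 3 is (3,3) = 105 − 61 = 44.
From main diagonal, 105 − (35 + 44) gives (1,1) = 26.
The remaining cell in anti-diagonal is (3,1) = 105 − 67 = 38.
From row 1, 105 − (26 + 32) gives (1,2) = 47.
Row 3: 38 + 44 + ? = 105, so (3,2) = 23.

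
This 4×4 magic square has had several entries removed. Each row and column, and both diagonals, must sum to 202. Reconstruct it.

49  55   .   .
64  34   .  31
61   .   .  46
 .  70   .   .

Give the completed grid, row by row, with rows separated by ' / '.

From row 2, 202 − (64 + 34 + 31) gives (2,3) = 73.
Using column 1: 49 + 64 + 61 + ? → (4,1) = 202 − 174 = 28.
The remaining cell in column 2 is (3,2) = 202 − 159 = 43.
From anti-diagonal, 202 − (73 + 43 + 28) gives (1,4) = 58.
The remaining cell in row 1 is (1,3) = 202 − 162 = 40.
Using row 3: 61 + 43 + 46 + ? → (3,3) = 202 − 150 = 52.
Using column 3: 40 + 73 + 52 + ? → (4,3) = 202 − 165 = 37.
Column 4 needs 202; the known cells sum to 135, so (4,4) = 67.

49 55 40 58 / 64 34 73 31 / 61 43 52 46 / 28 70 37 67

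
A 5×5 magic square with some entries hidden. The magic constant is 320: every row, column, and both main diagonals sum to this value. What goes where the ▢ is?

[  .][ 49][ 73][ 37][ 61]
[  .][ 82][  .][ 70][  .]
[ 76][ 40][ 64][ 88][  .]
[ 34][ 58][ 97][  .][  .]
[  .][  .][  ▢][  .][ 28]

55

From row 1, 320 − (49 + 73 + 37 + 61) gives (1,1) = 100.
Row 3: 76 + 40 + 64 + 88 + ? = 320, so (3,5) = 52.
From column 2, 320 − (49 + 82 + 40 + 58) gives (5,2) = 91.
From main diagonal, 320 − (100 + 82 + 64 + 28) gives (4,4) = 46.
Anti-diagonal must total 320; the given cells sum to 253, so (5,1) = 67.
The remaining cell in row 4 is (4,5) = 320 − 235 = 85.
The remaining cell in column 1 is (2,1) = 320 − 277 = 43.
Column 4 needs 320; the known cells sum to 241, so (5,4) = 79.
Using column 5: 61 + 52 + 85 + 28 + ? → (2,5) = 320 − 226 = 94.
Row 2: 43 + 82 + 70 + 94 + ? = 320, so (2,3) = 31.
The remaining cell in row 5 is (5,3) = 320 − 265 = 55.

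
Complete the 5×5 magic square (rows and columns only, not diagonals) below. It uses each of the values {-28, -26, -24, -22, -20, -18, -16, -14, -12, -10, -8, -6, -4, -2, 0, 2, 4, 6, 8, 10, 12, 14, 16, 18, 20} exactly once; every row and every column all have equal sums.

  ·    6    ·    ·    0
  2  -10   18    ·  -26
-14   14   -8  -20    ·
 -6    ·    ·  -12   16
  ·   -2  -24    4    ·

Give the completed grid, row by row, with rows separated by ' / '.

-22 6 -16 12 0 / 2 -10 18 -4 -26 / -14 14 -8 -20 8 / -6 -28 10 -12 16 / 20 -2 -24 4 -18

The 25 entries sum to -100, so each line sums to -100/5 = -20.
Row 2 needs -20; the known cells sum to -16, so (2,4) = -4.
Using row 3: -14 + 14 + (-8) + (-20) + ? → (3,5) = -20 − (-28) = 8.
Column 2 needs -20; the known cells sum to 8, so (4,2) = -28.
Using column 4: -4 + (-20) + (-12) + 4 + ? → (1,4) = -20 − (-32) = 12.
Using column 5: 0 + (-26) + 8 + 16 + ? → (5,5) = -20 − (-2) = -18.
From row 4, -20 − (-6 + (-28) + (-12) + 16) gives (4,3) = 10.
Row 5 must total -20; the given cells sum to -40, so (5,1) = 20.
Using column 1: 2 + (-14) + (-6) + 20 + ? → (1,1) = -20 − 2 = -22.
Using column 3: 18 + (-8) + 10 + (-24) + ? → (1,3) = -20 − (-4) = -16.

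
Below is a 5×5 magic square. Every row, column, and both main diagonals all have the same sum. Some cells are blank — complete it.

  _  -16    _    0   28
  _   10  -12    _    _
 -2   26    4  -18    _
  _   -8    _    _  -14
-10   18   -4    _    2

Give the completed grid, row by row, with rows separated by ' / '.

6 -16 12 0 28 / 22 10 -12 16 -6 / -2 26 4 -18 20 / 14 -8 30 8 -14 / -10 18 -4 24 2

Column 2 is already complete: -16 + 10 + 26 + -8 + 18 = 30, so that is the magic constant.
Using row 3: -2 + 26 + 4 + (-18) + ? → (3,5) = 30 − 10 = 20.
Using row 5: -10 + 18 + (-4) + 2 + ? → (5,4) = 30 − 6 = 24.
Column 5 needs 30; the known cells sum to 36, so (2,5) = -6.
Anti-diagonal must total 30; the given cells sum to 14, so (2,4) = 16.
The remaining cell in row 2 is (2,1) = 30 − 8 = 22.
Using column 4: 0 + 16 + (-18) + 24 + ? → (4,4) = 30 − 22 = 8.
Main diagonal: 10 + 4 + 8 + 2 + ? = 30, so (1,1) = 6.
Row 1: 6 + (-16) + 0 + 28 + ? = 30, so (1,3) = 12.
Column 1 must total 30; the given cells sum to 16, so (4,1) = 14.
The remaining cell in column 3 is (4,3) = 30 − 0 = 30.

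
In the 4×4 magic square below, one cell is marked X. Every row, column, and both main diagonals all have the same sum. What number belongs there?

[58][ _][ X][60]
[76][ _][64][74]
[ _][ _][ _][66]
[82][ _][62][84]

86

Column 4 is complete and sums to 284; that is the magic constant.
Row 2: 76 + 64 + 74 + ? = 284, so (2,2) = 70.
Using row 4: 82 + 62 + 84 + ? → (4,2) = 284 − 228 = 56.
From column 1, 284 − (58 + 76 + 82) gives (3,1) = 68.
From main diagonal, 284 − (58 + 70 + 84) gives (3,3) = 72.
Anti-diagonal must total 284; the given cells sum to 206, so (3,2) = 78.
Column 2 must total 284; the given cells sum to 204, so (1,2) = 80.
Column 3 needs 284; the known cells sum to 198, so (1,3) = 86.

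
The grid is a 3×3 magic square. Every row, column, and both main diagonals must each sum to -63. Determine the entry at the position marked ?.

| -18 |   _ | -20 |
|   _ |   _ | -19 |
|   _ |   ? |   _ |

-17

Row 1 must total -63; the given cells sum to -38, so (1,2) = -25.
The remaining cell in column 3 is (3,3) = -63 − (-39) = -24.
Main diagonal must total -63; the given cells sum to -42, so (2,2) = -21.
Anti-diagonal needs -63; the known cells sum to -41, so (3,1) = -22.
Row 2: -21 + (-19) + ? = -63, so (2,1) = -23.
Row 3 needs -63; the known cells sum to -46, so (3,2) = -17.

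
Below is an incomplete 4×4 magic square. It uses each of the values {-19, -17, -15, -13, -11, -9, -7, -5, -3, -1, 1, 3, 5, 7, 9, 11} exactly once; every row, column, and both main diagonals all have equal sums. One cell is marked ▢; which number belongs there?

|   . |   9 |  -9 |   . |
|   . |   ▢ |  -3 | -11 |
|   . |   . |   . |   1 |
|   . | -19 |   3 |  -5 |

The 16 entries sum to -64, so each line sums to -64/4 = -16.
Row 4 needs -16; the known cells sum to -21, so (4,1) = 5.
Column 3 must total -16; the given cells sum to -9, so (3,3) = -7.
Column 4 needs -16; the known cells sum to -15, so (1,4) = -1.
Anti-diagonal needs -16; the known cells sum to 1, so (3,2) = -17.
From row 1, -16 − (9 + (-9) + (-1)) gives (1,1) = -15.
Row 3 needs -16; the known cells sum to -23, so (3,1) = 7.
Column 1 needs -16; the known cells sum to -3, so (2,1) = -13.
Column 2: 9 + (-17) + (-19) + ? = -16, so (2,2) = 11.

11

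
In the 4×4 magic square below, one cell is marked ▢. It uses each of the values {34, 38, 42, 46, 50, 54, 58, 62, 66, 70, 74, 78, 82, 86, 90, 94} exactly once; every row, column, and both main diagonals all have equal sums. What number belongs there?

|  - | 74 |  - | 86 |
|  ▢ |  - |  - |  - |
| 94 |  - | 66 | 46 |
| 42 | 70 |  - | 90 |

82

The 16 entries sum to 1024, so each line sums to 1024/4 = 256.
Using row 3: 94 + 66 + 46 + ? → (3,2) = 256 − 206 = 50.
Row 4: 42 + 70 + 90 + ? = 256, so (4,3) = 54.
The remaining cell in column 2 is (2,2) = 256 − 194 = 62.
The remaining cell in column 4 is (2,4) = 256 − 222 = 34.
From main diagonal, 256 − (62 + 66 + 90) gives (1,1) = 38.
Anti-diagonal: 86 + 50 + 42 + ? = 256, so (2,3) = 78.
Row 1 must total 256; the given cells sum to 198, so (1,3) = 58.
Row 2 must total 256; the given cells sum to 174, so (2,1) = 82.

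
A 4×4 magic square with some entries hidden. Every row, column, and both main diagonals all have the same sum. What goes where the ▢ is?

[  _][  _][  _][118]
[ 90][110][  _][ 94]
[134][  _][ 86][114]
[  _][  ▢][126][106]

122

Column 4 is complete and sums to 432; that is the magic constant.
Row 2 needs 432; the known cells sum to 294, so (2,3) = 138.
Row 3 needs 432; the known cells sum to 334, so (3,2) = 98.
Column 3 needs 432; the known cells sum to 350, so (1,3) = 82.
From main diagonal, 432 − (110 + 86 + 106) gives (1,1) = 130.
Anti-diagonal must total 432; the given cells sum to 354, so (4,1) = 78.
Row 1 must total 432; the given cells sum to 330, so (1,2) = 102.
Row 4 must total 432; the given cells sum to 310, so (4,2) = 122.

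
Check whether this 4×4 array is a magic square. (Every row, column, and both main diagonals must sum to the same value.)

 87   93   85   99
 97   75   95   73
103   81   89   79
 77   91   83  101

No — column 3 sums to 352 but column 2 sums to 340.

Row 1: 87 + 93 + 85 + 99 = 364.
Row 2: 97 + 75 + 95 + 73 = 340.
Row 3: 103 + 81 + 89 + 79 = 352.
Row 4: 77 + 91 + 83 + 101 = 352.
Column 1: 87 + 97 + 103 + 77 = 364.
Column 2: 93 + 75 + 81 + 91 = 340.
Column 3: 85 + 95 + 89 + 83 = 352.
Column 4: 99 + 73 + 79 + 101 = 352.
Main diagonal: 87 + 75 + 89 + 101 = 352.
Anti-diagonal: 99 + 95 + 81 + 77 = 352.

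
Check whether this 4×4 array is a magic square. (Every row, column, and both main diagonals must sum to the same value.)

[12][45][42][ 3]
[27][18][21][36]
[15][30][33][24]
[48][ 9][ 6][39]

Yes

Row 1: 12 + 45 + 42 + 3 = 102.
Row 2: 27 + 18 + 21 + 36 = 102.
Row 3: 15 + 30 + 33 + 24 = 102.
Row 4: 48 + 9 + 6 + 39 = 102.
Column 1: 12 + 27 + 15 + 48 = 102.
Column 2: 45 + 18 + 30 + 9 = 102.
Column 3: 42 + 21 + 33 + 6 = 102.
Column 4: 3 + 36 + 24 + 39 = 102.
Main diagonal: 12 + 18 + 33 + 39 = 102.
Anti-diagonal: 3 + 21 + 30 + 48 = 102.
All lines sum to 102.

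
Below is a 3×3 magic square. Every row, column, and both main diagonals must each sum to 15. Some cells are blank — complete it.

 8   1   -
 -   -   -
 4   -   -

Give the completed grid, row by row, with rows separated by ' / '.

8 1 6 / 3 5 7 / 4 9 2

From row 1, 15 − (8 + 1) gives (1,3) = 6.
From column 1, 15 − (8 + 4) gives (2,1) = 3.
The remaining cell in anti-diagonal is (2,2) = 15 − 10 = 5.
Row 2 needs 15; the known cells sum to 8, so (2,3) = 7.
Column 2 must total 15; the given cells sum to 6, so (3,2) = 9.
Using column 3: 6 + 7 + ? → (3,3) = 15 − 13 = 2.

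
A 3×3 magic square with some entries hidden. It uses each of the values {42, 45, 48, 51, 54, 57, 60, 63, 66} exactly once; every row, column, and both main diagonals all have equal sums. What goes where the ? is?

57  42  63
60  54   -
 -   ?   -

The 9 entries sum to 486, so each line sums to 486/3 = 162.
The remaining cell in row 2 is (2,3) = 162 − 114 = 48.
Column 1 must total 162; the given cells sum to 117, so (3,1) = 45.
Using column 2: 42 + 54 + ? → (3,2) = 162 − 96 = 66.

66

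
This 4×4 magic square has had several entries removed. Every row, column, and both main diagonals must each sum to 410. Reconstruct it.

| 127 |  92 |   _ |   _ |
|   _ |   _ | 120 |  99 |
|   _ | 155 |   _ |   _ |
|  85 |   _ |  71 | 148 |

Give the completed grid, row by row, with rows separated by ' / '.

Row 4 needs 410; the known cells sum to 304, so (4,2) = 106.
From column 2, 410 − (92 + 155 + 106) gives (2,2) = 57.
Using main diagonal: 127 + 57 + 148 + ? → (3,3) = 410 − 332 = 78.
From anti-diagonal, 410 − (120 + 155 + 85) gives (1,4) = 50.
Using row 1: 127 + 92 + 50 + ? → (1,3) = 410 − 269 = 141.
From row 2, 410 − (57 + 120 + 99) gives (2,1) = 134.
The remaining cell in column 1 is (3,1) = 410 − 346 = 64.
From column 4, 410 − (50 + 99 + 148) gives (3,4) = 113.

127 92 141 50 / 134 57 120 99 / 64 155 78 113 / 85 106 71 148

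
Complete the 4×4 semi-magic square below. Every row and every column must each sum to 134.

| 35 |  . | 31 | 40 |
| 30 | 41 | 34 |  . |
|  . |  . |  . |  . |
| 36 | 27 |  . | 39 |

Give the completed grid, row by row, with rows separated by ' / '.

35 28 31 40 / 30 41 34 29 / 33 38 37 26 / 36 27 32 39

Row 1 must total 134; the given cells sum to 106, so (1,2) = 28.
Using row 2: 30 + 41 + 34 + ? → (2,4) = 134 − 105 = 29.
Row 4 needs 134; the known cells sum to 102, so (4,3) = 32.
Column 1 needs 134; the known cells sum to 101, so (3,1) = 33.
Column 2: 28 + 41 + 27 + ? = 134, so (3,2) = 38.
Using column 3: 31 + 34 + 32 + ? → (3,3) = 134 − 97 = 37.
The remaining cell in column 4 is (3,4) = 134 − 108 = 26.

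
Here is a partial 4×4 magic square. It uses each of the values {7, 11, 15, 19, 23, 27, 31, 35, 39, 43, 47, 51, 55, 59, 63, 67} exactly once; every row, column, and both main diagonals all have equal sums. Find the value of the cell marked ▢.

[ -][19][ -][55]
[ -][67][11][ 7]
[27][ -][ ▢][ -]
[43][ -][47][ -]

31

The 16 entries sum to 592, so each line sums to 592/4 = 148.
The remaining cell in row 2 is (2,1) = 148 − 85 = 63.
Column 1 must total 148; the given cells sum to 133, so (1,1) = 15.
The remaining cell in anti-diagonal is (3,2) = 148 − 109 = 39.
From row 1, 148 − (15 + 19 + 55) gives (1,3) = 59.
The remaining cell in column 2 is (4,2) = 148 − 125 = 23.
From column 3, 148 − (59 + 11 + 47) gives (3,3) = 31.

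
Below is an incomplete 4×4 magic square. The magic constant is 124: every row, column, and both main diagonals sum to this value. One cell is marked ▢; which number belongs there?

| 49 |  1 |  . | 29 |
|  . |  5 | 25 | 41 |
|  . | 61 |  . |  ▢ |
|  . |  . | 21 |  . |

Row 1: 49 + 1 + 29 + ? = 124, so (1,3) = 45.
Row 2 must total 124; the given cells sum to 71, so (2,1) = 53.
The remaining cell in column 2 is (4,2) = 124 − 67 = 57.
The remaining cell in column 3 is (3,3) = 124 − 91 = 33.
Main diagonal needs 124; the known cells sum to 87, so (4,4) = 37.
From anti-diagonal, 124 − (29 + 25 + 61) gives (4,1) = 9.
From column 1, 124 − (49 + 53 + 9) gives (3,1) = 13.
From column 4, 124 − (29 + 41 + 37) gives (3,4) = 17.

17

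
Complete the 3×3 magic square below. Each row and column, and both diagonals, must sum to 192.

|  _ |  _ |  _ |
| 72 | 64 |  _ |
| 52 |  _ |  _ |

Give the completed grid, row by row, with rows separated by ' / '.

68 48 76 / 72 64 56 / 52 80 60

The remaining cell in row 2 is (2,3) = 192 − 136 = 56.
From column 1, 192 − (72 + 52) gives (1,1) = 68.
Main diagonal needs 192; the known cells sum to 132, so (3,3) = 60.
Using anti-diagonal: 64 + 52 + ? → (1,3) = 192 − 116 = 76.
Using row 1: 68 + 76 + ? → (1,2) = 192 − 144 = 48.
Row 3: 52 + 60 + ? = 192, so (3,2) = 80.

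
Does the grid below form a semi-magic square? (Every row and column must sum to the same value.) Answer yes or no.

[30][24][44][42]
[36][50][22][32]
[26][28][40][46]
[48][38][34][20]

Row 1: 30 + 24 + 44 + 42 = 140.
Row 2: 36 + 50 + 22 + 32 = 140.
Row 3: 26 + 28 + 40 + 46 = 140.
Row 4: 48 + 38 + 34 + 20 = 140.
Column 1: 30 + 36 + 26 + 48 = 140.
Column 2: 24 + 50 + 28 + 38 = 140.
Column 3: 44 + 22 + 40 + 34 = 140.
Column 4: 42 + 32 + 46 + 20 = 140.
All lines sum to 140.

Yes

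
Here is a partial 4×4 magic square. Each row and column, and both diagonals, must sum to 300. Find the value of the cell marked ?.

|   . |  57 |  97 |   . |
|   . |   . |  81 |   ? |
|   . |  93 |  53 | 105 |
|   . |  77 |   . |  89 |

Row 3 needs 300; the known cells sum to 251, so (3,1) = 49.
Column 2 needs 300; the known cells sum to 227, so (2,2) = 73.
Using column 3: 97 + 81 + 53 + ? → (4,3) = 300 − 231 = 69.
Main diagonal: 73 + 53 + 89 + ? = 300, so (1,1) = 85.
Row 1: 85 + 57 + 97 + ? = 300, so (1,4) = 61.
Row 4 needs 300; the known cells sum to 235, so (4,1) = 65.
Column 1 needs 300; the known cells sum to 199, so (2,1) = 101.
Using column 4: 61 + 105 + 89 + ? → (2,4) = 300 − 255 = 45.

45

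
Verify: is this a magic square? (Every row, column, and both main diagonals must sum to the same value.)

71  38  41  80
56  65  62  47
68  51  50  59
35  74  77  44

Row 1: 71 + 38 + 41 + 80 = 230.
Row 2: 56 + 65 + 62 + 47 = 230.
Row 3: 68 + 51 + 50 + 59 = 228.
Row 4: 35 + 74 + 77 + 44 = 230.
Column 1: 71 + 56 + 68 + 35 = 230.
Column 2: 38 + 65 + 51 + 74 = 228.
Column 3: 41 + 62 + 50 + 77 = 230.
Column 4: 80 + 47 + 59 + 44 = 230.
Main diagonal: 71 + 65 + 50 + 44 = 230.
Anti-diagonal: 80 + 62 + 51 + 35 = 228.

No — row 3 sums to 228 but row 4 sums to 230.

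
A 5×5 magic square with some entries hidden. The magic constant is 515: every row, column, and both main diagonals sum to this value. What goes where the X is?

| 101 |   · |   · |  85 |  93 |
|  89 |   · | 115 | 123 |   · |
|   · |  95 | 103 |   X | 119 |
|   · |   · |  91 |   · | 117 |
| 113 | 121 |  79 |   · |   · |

The remaining cell in column 3 is (1,3) = 515 − 388 = 127.
Using anti-diagonal: 93 + 123 + 103 + 113 + ? → (4,2) = 515 − 432 = 83.
Row 1 must total 515; the given cells sum to 406, so (1,2) = 109.
Column 2 needs 515; the known cells sum to 408, so (2,2) = 107.
Row 2 needs 515; the known cells sum to 434, so (2,5) = 81.
Using column 5: 93 + 81 + 119 + 117 + ? → (5,5) = 515 − 410 = 105.
Main diagonal needs 515; the known cells sum to 416, so (4,4) = 99.
The remaining cell in row 4 is (4,1) = 515 − 390 = 125.
From row 5, 515 − (113 + 121 + 79 + 105) gives (5,4) = 97.
Using column 1: 101 + 89 + 125 + 113 + ? → (3,1) = 515 − 428 = 87.
The remaining cell in column 4 is (3,4) = 515 − 404 = 111.

111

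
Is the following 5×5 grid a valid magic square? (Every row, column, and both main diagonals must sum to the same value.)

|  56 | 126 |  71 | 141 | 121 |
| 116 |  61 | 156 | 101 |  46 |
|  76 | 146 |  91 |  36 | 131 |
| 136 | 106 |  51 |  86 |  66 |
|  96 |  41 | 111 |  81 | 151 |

No — main diagonal sums to 445 but row 1 sums to 515.

Row 1: 56 + 126 + 71 + 141 + 121 = 515.
Row 2: 116 + 61 + 156 + 101 + 46 = 480.
Row 3: 76 + 146 + 91 + 36 + 131 = 480.
Row 4: 136 + 106 + 51 + 86 + 66 = 445.
Row 5: 96 + 41 + 111 + 81 + 151 = 480.
Column 1: 56 + 116 + 76 + 136 + 96 = 480.
Column 2: 126 + 61 + 146 + 106 + 41 = 480.
Column 3: 71 + 156 + 91 + 51 + 111 = 480.
Column 4: 141 + 101 + 36 + 86 + 81 = 445.
Column 5: 121 + 46 + 131 + 66 + 151 = 515.
Main diagonal: 56 + 61 + 91 + 86 + 151 = 445.
Anti-diagonal: 121 + 101 + 91 + 106 + 96 = 515.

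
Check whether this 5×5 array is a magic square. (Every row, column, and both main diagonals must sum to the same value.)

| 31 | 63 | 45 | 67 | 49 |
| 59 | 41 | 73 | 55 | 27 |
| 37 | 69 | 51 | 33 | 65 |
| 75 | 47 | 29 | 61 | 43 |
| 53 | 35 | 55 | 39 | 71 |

No — column 3 sums to 253 but row 2 sums to 255.

Row 1: 31 + 63 + 45 + 67 + 49 = 255.
Row 2: 59 + 41 + 73 + 55 + 27 = 255.
Row 3: 37 + 69 + 51 + 33 + 65 = 255.
Row 4: 75 + 47 + 29 + 61 + 43 = 255.
Row 5: 53 + 35 + 55 + 39 + 71 = 253.
Column 1: 31 + 59 + 37 + 75 + 53 = 255.
Column 2: 63 + 41 + 69 + 47 + 35 = 255.
Column 3: 45 + 73 + 51 + 29 + 55 = 253.
Column 4: 67 + 55 + 33 + 61 + 39 = 255.
Column 5: 49 + 27 + 65 + 43 + 71 = 255.
Main diagonal: 31 + 41 + 51 + 61 + 71 = 255.
Anti-diagonal: 49 + 55 + 51 + 47 + 53 = 255.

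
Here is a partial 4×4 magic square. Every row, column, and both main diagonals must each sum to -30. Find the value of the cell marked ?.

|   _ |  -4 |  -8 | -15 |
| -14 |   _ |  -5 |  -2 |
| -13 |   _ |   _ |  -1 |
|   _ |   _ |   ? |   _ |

The remaining cell in row 1 is (1,1) = -30 − (-27) = -3.
Using row 2: -14 + (-5) + (-2) + ? → (2,2) = -30 − (-21) = -9.
Column 1: -3 + (-14) + (-13) + ? = -30, so (4,1) = 0.
Column 4: -15 + (-2) + (-1) + ? = -30, so (4,4) = -12.
Main diagonal needs -30; the known cells sum to -24, so (3,3) = -6.
Anti-diagonal needs -30; the known cells sum to -20, so (3,2) = -10.
The remaining cell in column 2 is (4,2) = -30 − (-23) = -7.
From column 3, -30 − (-8 + (-5) + (-6)) gives (4,3) = -11.

-11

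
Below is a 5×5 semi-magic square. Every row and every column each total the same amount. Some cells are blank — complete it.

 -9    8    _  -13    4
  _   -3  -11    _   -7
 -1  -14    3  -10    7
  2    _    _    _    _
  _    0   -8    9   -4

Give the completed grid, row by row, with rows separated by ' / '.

Row 3 is already complete: -1 + -14 + 3 + -10 + 7 = -15, so that is the magic constant.
Row 1 must total -15; the given cells sum to -10, so (1,3) = -5.
Row 5 must total -15; the given cells sum to -3, so (5,1) = -12.
Using column 1: -9 + (-1) + 2 + (-12) + ? → (2,1) = -15 − (-20) = 5.
Column 2 must total -15; the given cells sum to -9, so (4,2) = -6.
The remaining cell in column 3 is (4,3) = -15 − (-21) = 6.
The remaining cell in column 5 is (4,5) = -15 − 0 = -15.
Row 2 must total -15; the given cells sum to -16, so (2,4) = 1.
From row 4, -15 − (2 + (-6) + 6 + (-15)) gives (4,4) = -2.

-9 8 -5 -13 4 / 5 -3 -11 1 -7 / -1 -14 3 -10 7 / 2 -6 6 -2 -15 / -12 0 -8 9 -4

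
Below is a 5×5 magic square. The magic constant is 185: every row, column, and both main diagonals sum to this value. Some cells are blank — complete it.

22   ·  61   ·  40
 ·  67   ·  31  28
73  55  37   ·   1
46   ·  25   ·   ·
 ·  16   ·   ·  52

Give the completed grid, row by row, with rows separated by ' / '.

22 4 61 58 40 / 10 67 49 31 28 / 73 55 37 19 1 / 46 43 25 7 64 / 34 16 13 70 52

Row 3: 73 + 55 + 37 + 1 + ? = 185, so (3,4) = 19.
Column 5 needs 185; the known cells sum to 121, so (4,5) = 64.
Main diagonal: 22 + 67 + 37 + 52 + ? = 185, so (4,4) = 7.
Row 4 must total 185; the given cells sum to 142, so (4,2) = 43.
From column 2, 185 − (67 + 55 + 43 + 16) gives (1,2) = 4.
Anti-diagonal must total 185; the given cells sum to 151, so (5,1) = 34.
Row 1 needs 185; the known cells sum to 127, so (1,4) = 58.
The remaining cell in column 1 is (2,1) = 185 − 175 = 10.
Column 4 needs 185; the known cells sum to 115, so (5,4) = 70.
Row 2 must total 185; the given cells sum to 136, so (2,3) = 49.
Using row 5: 34 + 16 + 70 + 52 + ? → (5,3) = 185 − 172 = 13.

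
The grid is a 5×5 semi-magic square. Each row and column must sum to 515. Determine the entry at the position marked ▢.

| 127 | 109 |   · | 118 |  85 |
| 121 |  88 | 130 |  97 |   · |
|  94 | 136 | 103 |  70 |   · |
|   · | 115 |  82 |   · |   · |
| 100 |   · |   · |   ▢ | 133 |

Row 1 must total 515; the given cells sum to 439, so (1,3) = 76.
From row 2, 515 − (121 + 88 + 130 + 97) gives (2,5) = 79.
Row 3 needs 515; the known cells sum to 403, so (3,5) = 112.
Using column 1: 127 + 121 + 94 + 100 + ? → (4,1) = 515 − 442 = 73.
Column 2 must total 515; the given cells sum to 448, so (5,2) = 67.
Using column 3: 76 + 130 + 103 + 82 + ? → (5,3) = 515 − 391 = 124.
Column 5 needs 515; the known cells sum to 409, so (4,5) = 106.
From row 4, 515 − (73 + 115 + 82 + 106) gives (4,4) = 139.
From row 5, 515 − (100 + 67 + 124 + 133) gives (5,4) = 91.

91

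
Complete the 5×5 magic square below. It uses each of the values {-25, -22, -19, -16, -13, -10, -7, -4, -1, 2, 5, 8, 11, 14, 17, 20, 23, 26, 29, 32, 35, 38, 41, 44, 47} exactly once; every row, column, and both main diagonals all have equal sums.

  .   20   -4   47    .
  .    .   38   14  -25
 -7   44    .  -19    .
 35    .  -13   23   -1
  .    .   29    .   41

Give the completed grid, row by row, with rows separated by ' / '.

The 25 entries sum to 275, so each line sums to 275/5 = 55.
Row 4 must total 55; the given cells sum to 44, so (4,2) = 11.
Column 3 must total 55; the given cells sum to 50, so (3,3) = 5.
The remaining cell in column 4 is (5,4) = 55 − 65 = -10.
Row 3: -7 + 44 + 5 + (-19) + ? = 55, so (3,5) = 32.
The remaining cell in column 5 is (1,5) = 55 − 47 = 8.
Using anti-diagonal: 8 + 14 + 5 + 11 + ? → (5,1) = 55 − 38 = 17.
The remaining cell in row 1 is (1,1) = 55 − 71 = -16.
From row 5, 55 − (17 + 29 + (-10) + 41) gives (5,2) = -22.
The remaining cell in column 1 is (2,1) = 55 − 29 = 26.
The remaining cell in column 2 is (2,2) = 55 − 53 = 2.

-16 20 -4 47 8 / 26 2 38 14 -25 / -7 44 5 -19 32 / 35 11 -13 23 -1 / 17 -22 29 -10 41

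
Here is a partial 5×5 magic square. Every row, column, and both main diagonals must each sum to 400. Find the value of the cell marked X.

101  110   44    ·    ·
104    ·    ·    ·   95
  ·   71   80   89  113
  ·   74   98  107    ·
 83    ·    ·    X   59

50

Row 3 must total 400; the given cells sum to 353, so (3,1) = 47.
Column 1 needs 400; the known cells sum to 335, so (4,1) = 65.
Main diagonal needs 400; the known cells sum to 347, so (2,2) = 53.
Row 4 needs 400; the known cells sum to 344, so (4,5) = 56.
Column 2: 110 + 53 + 71 + 74 + ? = 400, so (5,2) = 92.
Column 5 needs 400; the known cells sum to 323, so (1,5) = 77.
Using anti-diagonal: 77 + 80 + 74 + 83 + ? → (2,4) = 400 − 314 = 86.
The remaining cell in row 1 is (1,4) = 400 − 332 = 68.
The remaining cell in row 2 is (2,3) = 400 − 338 = 62.
Column 3 must total 400; the given cells sum to 284, so (5,3) = 116.
Using column 4: 68 + 86 + 89 + 107 + ? → (5,4) = 400 − 350 = 50.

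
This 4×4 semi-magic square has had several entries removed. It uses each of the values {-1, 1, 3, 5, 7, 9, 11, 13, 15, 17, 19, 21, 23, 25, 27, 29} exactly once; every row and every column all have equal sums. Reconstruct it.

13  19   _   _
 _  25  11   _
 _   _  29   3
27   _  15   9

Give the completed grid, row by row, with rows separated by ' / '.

The 16 entries sum to 224, so each line sums to 224/4 = 56.
Row 4 needs 56; the known cells sum to 51, so (4,2) = 5.
The remaining cell in column 2 is (3,2) = 56 − 49 = 7.
Column 3 needs 56; the known cells sum to 55, so (1,3) = 1.
Row 1: 13 + 19 + 1 + ? = 56, so (1,4) = 23.
Row 3: 7 + 29 + 3 + ? = 56, so (3,1) = 17.
The remaining cell in column 1 is (2,1) = 56 − 57 = -1.
Column 4: 23 + 3 + 9 + ? = 56, so (2,4) = 21.

13 19 1 23 / -1 25 11 21 / 17 7 29 3 / 27 5 15 9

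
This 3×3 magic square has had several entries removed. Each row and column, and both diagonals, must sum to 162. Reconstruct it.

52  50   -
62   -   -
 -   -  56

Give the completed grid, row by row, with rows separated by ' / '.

Row 1: 52 + 50 + ? = 162, so (1,3) = 60.
The remaining cell in column 1 is (3,1) = 162 − 114 = 48.
Column 3: 60 + 56 + ? = 162, so (2,3) = 46.
Main diagonal must total 162; the given cells sum to 108, so (2,2) = 54.
Row 3 must total 162; the given cells sum to 104, so (3,2) = 58.

52 50 60 / 62 54 46 / 48 58 56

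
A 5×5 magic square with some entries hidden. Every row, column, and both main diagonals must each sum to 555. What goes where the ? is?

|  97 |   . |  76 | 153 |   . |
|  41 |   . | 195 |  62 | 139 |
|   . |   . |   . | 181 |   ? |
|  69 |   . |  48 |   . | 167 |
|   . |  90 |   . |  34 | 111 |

Row 2 must total 555; the given cells sum to 437, so (2,2) = 118.
Column 4: 153 + 62 + 181 + 34 + ? = 555, so (4,4) = 125.
Using main diagonal: 97 + 118 + 125 + 111 + ? → (3,3) = 555 − 451 = 104.
Row 4 needs 555; the known cells sum to 409, so (4,2) = 146.
Column 3 must total 555; the given cells sum to 423, so (5,3) = 132.
Using row 5: 90 + 132 + 34 + 111 + ? → (5,1) = 555 − 367 = 188.
Column 1 needs 555; the known cells sum to 395, so (3,1) = 160.
Using anti-diagonal: 62 + 104 + 146 + 188 + ? → (1,5) = 555 − 500 = 55.
Row 1: 97 + 76 + 153 + 55 + ? = 555, so (1,2) = 174.
Using column 2: 174 + 118 + 146 + 90 + ? → (3,2) = 555 − 528 = 27.
Column 5 must total 555; the given cells sum to 472, so (3,5) = 83.

83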